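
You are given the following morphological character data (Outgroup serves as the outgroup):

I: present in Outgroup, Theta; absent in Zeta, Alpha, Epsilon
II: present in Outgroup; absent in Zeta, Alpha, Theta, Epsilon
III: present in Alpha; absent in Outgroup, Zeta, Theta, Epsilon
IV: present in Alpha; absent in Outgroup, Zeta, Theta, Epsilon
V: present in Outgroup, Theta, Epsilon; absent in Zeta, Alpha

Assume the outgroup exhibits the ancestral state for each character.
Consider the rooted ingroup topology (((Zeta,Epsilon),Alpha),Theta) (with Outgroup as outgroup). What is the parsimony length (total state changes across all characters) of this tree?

Map each character onto (((Zeta,Epsilon),Alpha),Theta) (rooted by Outgroup) and count the minimum state changes it requires (Fitch parsimony):
I: 1; II: 1; III: 1; IV: 1; V: 2.
Total tree length = 6.

6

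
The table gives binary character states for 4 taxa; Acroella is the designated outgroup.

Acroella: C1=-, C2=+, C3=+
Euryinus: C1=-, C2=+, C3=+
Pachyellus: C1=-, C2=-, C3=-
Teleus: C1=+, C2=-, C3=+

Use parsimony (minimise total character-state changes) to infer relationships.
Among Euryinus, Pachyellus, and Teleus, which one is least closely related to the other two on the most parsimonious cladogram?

Character polarity is set by the outgroup: the derived state is whichever differs from the outgroup's state, so for C2, C3 the derived state is '-', and for the remaining characters it is '+'.
C1: derived state '+' in Teleus only — an autapomorphy, so it tells us nothing about relationships among taxa.
Only Pachyellus and Teleus show the derived state '-' for C2, supporting them as a clade.
C3: derived state '-' in Pachyellus only — an autapomorphy, so it tells us nothing about relationships among taxa.
Most parsimonious ingroup topology: (Euryinus,(Pachyellus,Teleus)).
Pachyellus and Teleus share a more recent common ancestor with each other than either does with Euryinus, so Euryinus is the least closely related of the three.

Euryinus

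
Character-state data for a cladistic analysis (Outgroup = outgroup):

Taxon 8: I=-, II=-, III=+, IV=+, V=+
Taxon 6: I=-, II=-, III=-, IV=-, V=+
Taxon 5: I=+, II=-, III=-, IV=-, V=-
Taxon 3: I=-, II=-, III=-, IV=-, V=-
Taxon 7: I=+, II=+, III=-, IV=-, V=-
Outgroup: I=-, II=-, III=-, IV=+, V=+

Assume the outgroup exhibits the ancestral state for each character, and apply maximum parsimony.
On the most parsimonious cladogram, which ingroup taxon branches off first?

Taxon 8

Character polarity is set by the outgroup: the derived state is whichever differs from the outgroup's state, so for IV, V the derived state is '-', and for the remaining characters it is '+'.
I: derived state '+' in Taxon 5 and Taxon 7 only — synapomorphy for {Taxon 5, Taxon 7}.
II (derived state '+') is unique to Taxon 7 (autapomorphy; uninformative for grouping).
III (derived state '+') is unique to Taxon 8 (autapomorphy; uninformative for grouping).
Only Taxon 3, Taxon 5, Taxon 6, and Taxon 7 show the derived state '-' for IV, supporting them as a clade.
Only Taxon 3, Taxon 5, and Taxon 7 show the derived state '-' for V, supporting them as a clade.
Most parsimonious ingroup topology: (((Taxon 3,(Taxon 5,Taxon 7)),Taxon 6),Taxon 8).
Taxon 8 is sister to the clade containing all other ingroup taxa, so it is the earliest-diverging (most basal) ingroup lineage.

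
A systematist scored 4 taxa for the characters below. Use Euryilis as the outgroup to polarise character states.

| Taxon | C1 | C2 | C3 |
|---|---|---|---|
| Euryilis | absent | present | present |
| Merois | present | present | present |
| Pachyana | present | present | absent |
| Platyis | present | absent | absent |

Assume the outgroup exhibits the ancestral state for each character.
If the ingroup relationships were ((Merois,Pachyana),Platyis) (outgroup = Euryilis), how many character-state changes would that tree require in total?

Map each character onto ((Merois,Pachyana),Platyis) (rooted by Euryilis) and count the minimum state changes it requires (Fitch parsimony):
C1: 1; C2: 1; C3: 2.
Total tree length = 4.

4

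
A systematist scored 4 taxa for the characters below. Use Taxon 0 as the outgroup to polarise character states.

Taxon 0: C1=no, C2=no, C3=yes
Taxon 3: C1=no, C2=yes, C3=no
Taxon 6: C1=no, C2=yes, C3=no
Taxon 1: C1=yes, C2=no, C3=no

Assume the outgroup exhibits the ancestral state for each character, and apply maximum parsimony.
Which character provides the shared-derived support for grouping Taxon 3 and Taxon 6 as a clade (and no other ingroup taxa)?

Character polarity is set by the outgroup: the derived state is whichever differs from the outgroup's state, so for C3 the derived state is 'no', and for the remaining characters it is 'yes'.
C1: derived state 'yes' in Taxon 1 only — an autapomorphy, so it tells us nothing about relationships among taxa.
C2 (derived state 'yes') is shared by Taxon 3 and Taxon 6 — a synapomorphy uniting that clade.
C3 (derived state 'no') is shared by all ingroup taxa — unites the whole ingroup.
Most parsimonious ingroup topology: ((Taxon 3,Taxon 6),Taxon 1).
The clade {Taxon 3, Taxon 6} is supported by C2: its derived state 'yes' occurs in exactly those taxa and in no other taxon (including the outgroup).

C2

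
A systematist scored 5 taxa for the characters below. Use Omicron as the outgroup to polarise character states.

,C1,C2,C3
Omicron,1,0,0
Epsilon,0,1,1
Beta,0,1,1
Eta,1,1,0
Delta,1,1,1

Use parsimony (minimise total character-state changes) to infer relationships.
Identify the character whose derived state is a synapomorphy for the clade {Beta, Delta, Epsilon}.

Character polarity is set by the outgroup: the derived state is whichever differs from the outgroup's state, so for C1 the derived state is '0', and for the remaining characters it is '1'.
C1: derived state '0' in Beta and Epsilon only — synapomorphy for {Beta, Epsilon}.
C2 (derived state '1') is shared by all ingroup taxa — unites the whole ingroup.
Only Beta, Delta, and Epsilon show the derived state '1' for C3, supporting them as a clade.
Most parsimonious ingroup topology: (((Epsilon,Beta),Delta),Eta).
The clade {Beta, Delta, Epsilon} is supported by C3: its derived state '1' occurs in exactly those taxa and in no other taxon (including the outgroup).

C3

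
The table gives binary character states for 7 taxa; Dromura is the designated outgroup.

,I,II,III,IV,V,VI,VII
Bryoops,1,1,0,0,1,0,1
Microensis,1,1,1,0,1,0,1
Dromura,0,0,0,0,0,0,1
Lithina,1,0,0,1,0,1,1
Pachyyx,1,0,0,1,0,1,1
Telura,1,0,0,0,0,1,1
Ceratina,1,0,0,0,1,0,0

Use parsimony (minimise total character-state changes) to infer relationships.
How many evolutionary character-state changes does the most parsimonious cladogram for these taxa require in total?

Character polarity is set by the outgroup: the derived state is whichever differs from the outgroup's state, so for VII the derived state is '0', and for the remaining characters it is '1'.
All ingroup taxa share the derived state '1' for I; it defines the ingroup but does not resolve relationships within it.
Only Bryoops and Microensis show the derived state '1' for II, supporting them as a clade.
III (derived state '1') is unique to Microensis (autapomorphy; uninformative for grouping).
Only Lithina and Pachyyx show the derived state '1' for IV, supporting them as a clade.
V (derived state '1') is shared by Bryoops, Ceratina, and Microensis — a synapomorphy uniting that clade.
VI (derived state '1') is shared by Lithina, Pachyyx, and Telura — a synapomorphy uniting that clade.
VII: derived state '0' in Ceratina only — an autapomorphy, so it tells us nothing about relationships among taxa.
Most parsimonious ingroup topology: (((Bryoops,Microensis),Ceratina),(Telura,(Pachyyx,Lithina))).
Changes per character on this tree: I: 1; II: 1; III: 1; IV: 1; V: 1; VI: 1; VII: 1.
Total = 7.

7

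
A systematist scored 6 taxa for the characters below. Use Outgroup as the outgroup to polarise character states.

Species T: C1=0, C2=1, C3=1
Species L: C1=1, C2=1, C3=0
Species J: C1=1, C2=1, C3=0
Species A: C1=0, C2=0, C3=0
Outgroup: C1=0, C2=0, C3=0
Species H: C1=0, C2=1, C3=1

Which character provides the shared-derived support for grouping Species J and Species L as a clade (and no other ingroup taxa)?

C1

The outgroup has state '0' for every character, so '1' is the derived state throughout.
C1: derived state '1' in Species J and Species L only — synapomorphy for {Species J, Species L}.
Only Species H, Species J, Species L, and Species T show the derived state '1' for C2, supporting them as a clade.
Only Species H and Species T show the derived state '1' for C3, supporting them as a clade.
Most parsimonious ingroup topology: (((Species L,Species J),(Species H,Species T)),Species A).
The clade {Species J, Species L} is supported by C1: its derived state '1' occurs in exactly those taxa and in no other taxon (including the outgroup).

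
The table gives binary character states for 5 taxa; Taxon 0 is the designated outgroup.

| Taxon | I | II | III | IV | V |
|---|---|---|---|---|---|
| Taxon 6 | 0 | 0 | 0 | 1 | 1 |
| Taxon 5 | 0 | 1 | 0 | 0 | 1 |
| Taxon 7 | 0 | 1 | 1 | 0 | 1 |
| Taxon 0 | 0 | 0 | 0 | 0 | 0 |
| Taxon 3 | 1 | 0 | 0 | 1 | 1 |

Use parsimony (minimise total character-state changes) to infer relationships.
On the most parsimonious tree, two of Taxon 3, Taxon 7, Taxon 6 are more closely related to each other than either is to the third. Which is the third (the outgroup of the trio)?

The outgroup has state '0' for every character, so '1' is the derived state throughout.
I (derived state '1') is unique to Taxon 3 (autapomorphy; uninformative for grouping).
II: derived state '1' in Taxon 5 and Taxon 7 only — synapomorphy for {Taxon 5, Taxon 7}.
III (derived state '1') is unique to Taxon 7 (autapomorphy; uninformative for grouping).
IV: derived state '1' in Taxon 3 and Taxon 6 only — synapomorphy for {Taxon 3, Taxon 6}.
V (derived state '1') is shared by all ingroup taxa — unites the whole ingroup.
Most parsimonious ingroup topology: ((Taxon 6,Taxon 3),(Taxon 7,Taxon 5)).
Taxon 6 and Taxon 3 share a more recent common ancestor with each other than either does with Taxon 7, so Taxon 7 is the least closely related of the three.

Taxon 7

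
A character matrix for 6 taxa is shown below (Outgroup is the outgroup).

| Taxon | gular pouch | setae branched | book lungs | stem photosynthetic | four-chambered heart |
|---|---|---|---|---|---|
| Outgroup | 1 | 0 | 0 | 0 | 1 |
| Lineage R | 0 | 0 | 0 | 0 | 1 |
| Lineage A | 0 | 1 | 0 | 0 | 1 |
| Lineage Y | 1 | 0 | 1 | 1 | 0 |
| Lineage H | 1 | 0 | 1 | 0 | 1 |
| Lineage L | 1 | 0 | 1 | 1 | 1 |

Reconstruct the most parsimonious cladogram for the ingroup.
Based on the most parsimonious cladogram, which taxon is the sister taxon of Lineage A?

Lineage R

Character polarity is set by the outgroup: the derived state is whichever differs from the outgroup's state, so for gular pouch, four-chambered heart the derived state is '0', and for the remaining characters it is '1'.
gular pouch (derived state '0') is shared by Lineage A and Lineage R — a synapomorphy uniting that clade.
setae branched: derived state '1' in Lineage A only — an autapomorphy, so it tells us nothing about relationships among taxa.
book lungs: derived state '1' in Lineage H, Lineage L, and Lineage Y only — synapomorphy for {Lineage H, Lineage L, Lineage Y}.
Only Lineage L and Lineage Y show the derived state '1' for stem photosynthetic, supporting them as a clade.
four-chambered heart (derived state '0') is unique to Lineage Y (autapomorphy; uninformative for grouping).
Most parsimonious ingroup topology: ((Lineage R,Lineage A),((Lineage Y,Lineage L),Lineage H)).
Lineage A and Lineage R form a cherry on this tree, so they are sister taxa.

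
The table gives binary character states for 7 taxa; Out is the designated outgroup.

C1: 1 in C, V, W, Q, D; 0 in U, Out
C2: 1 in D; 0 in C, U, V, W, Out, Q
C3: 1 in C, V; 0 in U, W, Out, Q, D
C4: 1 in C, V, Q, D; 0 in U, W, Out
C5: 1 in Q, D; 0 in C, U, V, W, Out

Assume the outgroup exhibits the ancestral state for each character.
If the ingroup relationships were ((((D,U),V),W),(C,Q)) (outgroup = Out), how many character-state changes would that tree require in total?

Map each character onto ((((D,U),V),W),(C,Q)) (rooted by Out) and count the minimum state changes it requires (Fitch parsimony):
C1: 2; C2: 1; C3: 2; C4: 3; C5: 2.
Total tree length = 10.

10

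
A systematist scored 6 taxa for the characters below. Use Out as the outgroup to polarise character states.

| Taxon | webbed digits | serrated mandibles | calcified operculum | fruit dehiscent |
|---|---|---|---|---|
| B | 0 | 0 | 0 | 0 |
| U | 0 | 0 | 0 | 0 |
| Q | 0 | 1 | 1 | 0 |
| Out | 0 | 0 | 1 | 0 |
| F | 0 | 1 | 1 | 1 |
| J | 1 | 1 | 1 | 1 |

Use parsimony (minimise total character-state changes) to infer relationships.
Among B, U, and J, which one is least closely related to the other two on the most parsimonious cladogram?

Character polarity is set by the outgroup: the derived state is whichever differs from the outgroup's state, so for calcified operculum the derived state is '0', and for the remaining characters it is '1'.
webbed digits (derived state '1') is unique to J (autapomorphy; uninformative for grouping).
serrated mandibles: derived state '1' in F, J, and Q only — synapomorphy for {F, J, Q}.
calcified operculum: derived state '0' in B and U only — synapomorphy for {B, U}.
Only F and J show the derived state '1' for fruit dehiscent, supporting them as a clade.
Most parsimonious ingroup topology: ((B,U),((J,F),Q)).
B and U share a more recent common ancestor with each other than either does with J, so J is the least closely related of the three.

J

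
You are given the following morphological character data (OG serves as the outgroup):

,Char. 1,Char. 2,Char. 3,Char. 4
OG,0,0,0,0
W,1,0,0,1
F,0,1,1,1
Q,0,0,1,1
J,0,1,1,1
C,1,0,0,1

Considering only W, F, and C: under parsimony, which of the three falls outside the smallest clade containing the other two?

The outgroup has state '0' for every character, so '1' is the derived state throughout.
Char. 1 (derived state '1') is shared by C and W — a synapomorphy uniting that clade.
Char. 2: derived state '1' in F and J only — synapomorphy for {F, J}.
Char. 3: derived state '1' in F, J, and Q only — synapomorphy for {F, J, Q}.
Char. 4 (derived state '1') is shared by all ingroup taxa — unites the whole ingroup.
Most parsimonious ingroup topology: ((W,C),((F,J),Q)).
W and C share a more recent common ancestor with each other than either does with F, so F is the least closely related of the three.

F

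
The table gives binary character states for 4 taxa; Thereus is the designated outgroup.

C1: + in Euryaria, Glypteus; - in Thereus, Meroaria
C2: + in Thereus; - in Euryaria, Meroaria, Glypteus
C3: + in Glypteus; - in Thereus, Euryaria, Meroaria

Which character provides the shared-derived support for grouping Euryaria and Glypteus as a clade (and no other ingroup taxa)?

Character polarity is set by the outgroup: the derived state is whichever differs from the outgroup's state, so for C2 the derived state is '-', and for the remaining characters it is '+'.
C1: derived state '+' in Euryaria and Glypteus only — synapomorphy for {Euryaria, Glypteus}.
C2 (derived state '-') is shared by all ingroup taxa — unites the whole ingroup.
C3: derived state '+' in Glypteus only — an autapomorphy, so it tells us nothing about relationships among taxa.
Most parsimonious ingroup topology: ((Euryaria,Glypteus),Meroaria).
The clade {Euryaria, Glypteus} is supported by C1: its derived state '+' occurs in exactly those taxa and in no other taxon (including the outgroup).

C1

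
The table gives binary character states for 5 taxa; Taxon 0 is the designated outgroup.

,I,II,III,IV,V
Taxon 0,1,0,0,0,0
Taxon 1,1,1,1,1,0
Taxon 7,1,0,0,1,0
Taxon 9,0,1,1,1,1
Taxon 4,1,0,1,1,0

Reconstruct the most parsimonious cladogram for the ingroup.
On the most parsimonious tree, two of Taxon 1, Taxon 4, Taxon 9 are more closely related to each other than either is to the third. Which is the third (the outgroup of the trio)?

Taxon 4

Character polarity is set by the outgroup: the derived state is whichever differs from the outgroup's state, so for I the derived state is '0', and for the remaining characters it is '1'.
I (derived state '0') is unique to Taxon 9 (autapomorphy; uninformative for grouping).
II: derived state '1' in Taxon 1 and Taxon 9 only — synapomorphy for {Taxon 1, Taxon 9}.
III (derived state '1') is shared by Taxon 1, Taxon 4, and Taxon 9 — a synapomorphy uniting that clade.
IV (derived state '1') is shared by all ingroup taxa — unites the whole ingroup.
V: derived state '1' in Taxon 9 only — an autapomorphy, so it tells us nothing about relationships among taxa.
Most parsimonious ingroup topology: ((Taxon 4,(Taxon 1,Taxon 9)),Taxon 7).
Taxon 9 and Taxon 1 share a more recent common ancestor with each other than either does with Taxon 4, so Taxon 4 is the least closely related of the three.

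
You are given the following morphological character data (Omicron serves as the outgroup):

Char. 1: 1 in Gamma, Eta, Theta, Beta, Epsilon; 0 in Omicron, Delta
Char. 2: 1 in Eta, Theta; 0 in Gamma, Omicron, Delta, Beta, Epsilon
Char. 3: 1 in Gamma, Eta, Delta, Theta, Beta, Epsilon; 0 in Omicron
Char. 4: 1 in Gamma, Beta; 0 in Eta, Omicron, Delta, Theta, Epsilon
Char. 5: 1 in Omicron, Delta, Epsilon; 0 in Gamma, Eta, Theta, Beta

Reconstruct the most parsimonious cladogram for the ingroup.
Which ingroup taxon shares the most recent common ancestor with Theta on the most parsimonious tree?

Character polarity is set by the outgroup: the derived state is whichever differs from the outgroup's state, so for Char. 5 the derived state is '0', and for the remaining characters it is '1'.
Char. 1 (derived state '1') is shared by Beta, Epsilon, Eta, Gamma, and Theta — a synapomorphy uniting that clade.
Only Eta and Theta show the derived state '1' for Char. 2, supporting them as a clade.
All ingroup taxa share the derived state '1' for Char. 3; it defines the ingroup but does not resolve relationships within it.
Char. 4: derived state '1' in Beta and Gamma only — synapomorphy for {Beta, Gamma}.
Char. 5 (derived state '0') is shared by Beta, Eta, Gamma, and Theta — a synapomorphy uniting that clade.
Most parsimonious ingroup topology: ((((Beta,Gamma),(Eta,Theta)),Epsilon),Delta).
Theta and Eta form a cherry on this tree, so they are sister taxa.

Eta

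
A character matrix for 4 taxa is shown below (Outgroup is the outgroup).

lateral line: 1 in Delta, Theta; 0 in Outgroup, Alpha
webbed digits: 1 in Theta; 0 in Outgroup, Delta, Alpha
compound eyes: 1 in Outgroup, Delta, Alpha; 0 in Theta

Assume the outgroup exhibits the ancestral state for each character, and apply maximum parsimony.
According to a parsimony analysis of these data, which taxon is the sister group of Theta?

Character polarity is set by the outgroup: the derived state is whichever differs from the outgroup's state, so for compound eyes the derived state is '0', and for the remaining characters it is '1'.
Only Delta and Theta show the derived state '1' for lateral line, supporting them as a clade.
webbed digits: derived state '1' in Theta only — an autapomorphy, so it tells us nothing about relationships among taxa.
compound eyes (derived state '0') is unique to Theta (autapomorphy; uninformative for grouping).
Most parsimonious ingroup topology: ((Delta,Theta),Alpha).
Theta and Delta form a cherry on this tree, so they are sister taxa.

Delta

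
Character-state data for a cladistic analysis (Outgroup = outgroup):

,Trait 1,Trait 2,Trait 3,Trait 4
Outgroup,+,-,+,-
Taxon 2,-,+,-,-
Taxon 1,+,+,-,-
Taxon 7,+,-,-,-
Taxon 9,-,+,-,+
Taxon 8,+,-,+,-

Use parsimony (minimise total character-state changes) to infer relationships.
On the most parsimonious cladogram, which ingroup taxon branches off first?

Taxon 8

Character polarity is set by the outgroup: the derived state is whichever differs from the outgroup's state, so for Trait 1, Trait 3 the derived state is '-', and for the remaining characters it is '+'.
Only Taxon 2 and Taxon 9 show the derived state '-' for Trait 1, supporting them as a clade.
Only Taxon 1, Taxon 2, and Taxon 9 show the derived state '+' for Trait 2, supporting them as a clade.
Trait 3 (derived state '-') is shared by Taxon 1, Taxon 2, Taxon 7, and Taxon 9 — a synapomorphy uniting that clade.
Trait 4 (derived state '+') is unique to Taxon 9 (autapomorphy; uninformative for grouping).
Most parsimonious ingroup topology: ((((Taxon 2,Taxon 9),Taxon 1),Taxon 7),Taxon 8).
Taxon 8 is sister to the clade containing all other ingroup taxa, so it is the earliest-diverging (most basal) ingroup lineage.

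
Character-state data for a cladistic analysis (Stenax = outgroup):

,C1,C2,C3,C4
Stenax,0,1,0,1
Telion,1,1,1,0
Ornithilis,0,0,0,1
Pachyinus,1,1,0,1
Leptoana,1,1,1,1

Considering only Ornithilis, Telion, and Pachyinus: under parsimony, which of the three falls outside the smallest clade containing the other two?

Ornithilis

Character polarity is set by the outgroup: the derived state is whichever differs from the outgroup's state, so for C2, C4 the derived state is '0', and for the remaining characters it is '1'.
C1 (derived state '1') is shared by Leptoana, Pachyinus, and Telion — a synapomorphy uniting that clade.
C2 (derived state '0') is unique to Ornithilis (autapomorphy; uninformative for grouping).
C3 (derived state '1') is shared by Leptoana and Telion — a synapomorphy uniting that clade.
C4: derived state '0' in Telion only — an autapomorphy, so it tells us nothing about relationships among taxa.
Most parsimonious ingroup topology: (((Telion,Leptoana),Pachyinus),Ornithilis).
Pachyinus and Telion share a more recent common ancestor with each other than either does with Ornithilis, so Ornithilis is the least closely related of the three.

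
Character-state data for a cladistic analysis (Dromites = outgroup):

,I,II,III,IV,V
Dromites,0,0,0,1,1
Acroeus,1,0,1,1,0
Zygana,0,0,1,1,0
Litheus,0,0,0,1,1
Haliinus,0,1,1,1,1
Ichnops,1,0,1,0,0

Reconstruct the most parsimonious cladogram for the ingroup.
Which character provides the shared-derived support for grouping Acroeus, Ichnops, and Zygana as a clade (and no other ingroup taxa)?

Character polarity is set by the outgroup: the derived state is whichever differs from the outgroup's state, so for IV, V the derived state is '0', and for the remaining characters it is '1'.
I: derived state '1' in Acroeus and Ichnops only — synapomorphy for {Acroeus, Ichnops}.
II: derived state '1' in Haliinus only — an autapomorphy, so it tells us nothing about relationships among taxa.
III: derived state '1' in Acroeus, Haliinus, Ichnops, and Zygana only — synapomorphy for {Acroeus, Haliinus, Ichnops, Zygana}.
IV (derived state '0') is unique to Ichnops (autapomorphy; uninformative for grouping).
V: derived state '0' in Acroeus, Ichnops, and Zygana only — synapomorphy for {Acroeus, Ichnops, Zygana}.
Most parsimonious ingroup topology: (Litheus,((Zygana,(Ichnops,Acroeus)),Haliinus)).
The clade {Acroeus, Ichnops, Zygana} is supported by V: its derived state '0' occurs in exactly those taxa and in no other taxon (including the outgroup).

V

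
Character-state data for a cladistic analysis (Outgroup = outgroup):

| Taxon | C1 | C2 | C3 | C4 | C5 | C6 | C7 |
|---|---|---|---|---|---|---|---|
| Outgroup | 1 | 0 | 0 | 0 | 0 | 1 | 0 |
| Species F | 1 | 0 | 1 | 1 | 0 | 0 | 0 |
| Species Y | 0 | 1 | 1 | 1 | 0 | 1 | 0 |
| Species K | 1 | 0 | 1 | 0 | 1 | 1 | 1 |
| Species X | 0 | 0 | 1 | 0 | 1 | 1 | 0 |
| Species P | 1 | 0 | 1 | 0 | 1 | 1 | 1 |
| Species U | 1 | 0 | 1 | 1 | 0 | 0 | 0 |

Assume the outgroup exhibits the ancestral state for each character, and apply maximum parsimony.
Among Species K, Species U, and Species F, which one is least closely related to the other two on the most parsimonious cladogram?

Species K

Character polarity is set by the outgroup: the derived state is whichever differs from the outgroup's state, so for C1, C6 the derived state is '0', and for the remaining characters it is '1'.
C1 groups Species X and Species Y, which is incompatible with the clades supported by the remaining characters; treating it as convergent (homoplasy) costs fewer steps than any alternative tree.
C2: derived state '1' in Species Y only — an autapomorphy, so it tells us nothing about relationships among taxa.
C3 (derived state '1') is shared by all ingroup taxa — unites the whole ingroup.
C4: derived state '1' in Species F, Species U, and Species Y only — synapomorphy for {Species F, Species U, Species Y}.
C5 (derived state '1') is shared by Species K, Species P, and Species X — a synapomorphy uniting that clade.
Only Species F and Species U show the derived state '0' for C6, supporting them as a clade.
C7 (derived state '1') is shared by Species K and Species P — a synapomorphy uniting that clade.
Most parsimonious ingroup topology: (((Species F,Species U),Species Y),((Species K,Species P),Species X)).
Species F and Species U share a more recent common ancestor with each other than either does with Species K, so Species K is the least closely related of the three.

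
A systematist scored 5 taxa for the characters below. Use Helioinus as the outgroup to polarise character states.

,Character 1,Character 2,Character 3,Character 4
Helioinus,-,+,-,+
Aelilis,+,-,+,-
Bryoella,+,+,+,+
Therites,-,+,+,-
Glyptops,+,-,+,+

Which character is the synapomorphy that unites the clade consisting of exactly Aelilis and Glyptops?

Character polarity is set by the outgroup: the derived state is whichever differs from the outgroup's state, so for Character 2, Character 4 the derived state is '-', and for the remaining characters it is '+'.
Character 1 (derived state '+') is shared by Aelilis, Bryoella, and Glyptops — a synapomorphy uniting that clade.
Character 2: derived state '-' in Aelilis and Glyptops only — synapomorphy for {Aelilis, Glyptops}.
Character 3 (derived state '+') is shared by all ingroup taxa — unites the whole ingroup.
Character 4 groups Aelilis and Therites, which is incompatible with the clades supported by the remaining characters; treating it as convergent (homoplasy) costs fewer steps than any alternative tree.
Most parsimonious ingroup topology: (((Aelilis,Glyptops),Bryoella),Therites).
The clade {Aelilis, Glyptops} is supported by Character 2: its derived state '-' occurs in exactly those taxa and in no other taxon (including the outgroup).

Character 2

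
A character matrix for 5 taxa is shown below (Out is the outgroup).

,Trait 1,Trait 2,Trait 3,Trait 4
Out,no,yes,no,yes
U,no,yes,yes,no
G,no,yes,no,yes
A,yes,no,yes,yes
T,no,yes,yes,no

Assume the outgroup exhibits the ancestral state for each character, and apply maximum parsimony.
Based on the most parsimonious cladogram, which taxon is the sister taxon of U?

T

Character polarity is set by the outgroup: the derived state is whichever differs from the outgroup's state, so for Trait 2, Trait 4 the derived state is 'no', and for the remaining characters it is 'yes'.
Trait 1 (derived state 'yes') is unique to A (autapomorphy; uninformative for grouping).
Trait 2: derived state 'no' in A only — an autapomorphy, so it tells us nothing about relationships among taxa.
Only A, T, and U show the derived state 'yes' for Trait 3, supporting them as a clade.
Trait 4: derived state 'no' in T and U only — synapomorphy for {T, U}.
Most parsimonious ingroup topology: (((U,T),A),G).
U and T form a cherry on this tree, so they are sister taxa.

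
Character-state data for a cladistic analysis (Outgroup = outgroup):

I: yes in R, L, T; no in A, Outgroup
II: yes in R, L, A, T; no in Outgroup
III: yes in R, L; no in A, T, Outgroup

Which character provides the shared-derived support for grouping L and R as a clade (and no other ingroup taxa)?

The outgroup has state 'no' for every character, so 'yes' is the derived state throughout.
I: derived state 'yes' in L, R, and T only — synapomorphy for {L, R, T}.
All ingroup taxa share the derived state 'yes' for II; it defines the ingroup but does not resolve relationships within it.
III (derived state 'yes') is shared by L and R — a synapomorphy uniting that clade.
Most parsimonious ingroup topology: (A,(T,(L,R))).
The clade {L, R} is supported by III: its derived state 'yes' occurs in exactly those taxa and in no other taxon (including the outgroup).

III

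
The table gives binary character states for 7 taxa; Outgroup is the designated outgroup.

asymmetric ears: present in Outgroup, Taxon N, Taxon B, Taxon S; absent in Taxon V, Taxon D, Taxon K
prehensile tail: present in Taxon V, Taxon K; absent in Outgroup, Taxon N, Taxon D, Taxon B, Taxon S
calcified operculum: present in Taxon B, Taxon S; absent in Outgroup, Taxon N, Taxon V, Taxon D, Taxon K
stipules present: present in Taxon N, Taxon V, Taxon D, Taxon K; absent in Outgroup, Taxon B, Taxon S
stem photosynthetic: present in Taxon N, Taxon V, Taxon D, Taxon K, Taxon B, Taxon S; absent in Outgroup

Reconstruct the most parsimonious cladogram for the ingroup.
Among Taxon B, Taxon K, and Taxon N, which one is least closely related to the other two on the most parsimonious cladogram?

Character polarity is set by the outgroup: the derived state is whichever differs from the outgroup's state, so for asymmetric ears the derived state is 'absent', and for the remaining characters it is 'present'.
asymmetric ears: derived state 'absent' in Taxon D, Taxon K, and Taxon V only — synapomorphy for {Taxon D, Taxon K, Taxon V}.
Only Taxon K and Taxon V show the derived state 'present' for prehensile tail, supporting them as a clade.
calcified operculum: derived state 'present' in Taxon B and Taxon S only — synapomorphy for {Taxon B, Taxon S}.
stipules present: derived state 'present' in Taxon D, Taxon K, Taxon N, and Taxon V only — synapomorphy for {Taxon D, Taxon K, Taxon N, Taxon V}.
All ingroup taxa share the derived state 'present' for stem photosynthetic; it defines the ingroup but does not resolve relationships within it.
Most parsimonious ingroup topology: ((Taxon N,((Taxon V,Taxon K),Taxon D)),(Taxon B,Taxon S)).
Taxon N and Taxon K share a more recent common ancestor with each other than either does with Taxon B, so Taxon B is the least closely related of the three.

Taxon B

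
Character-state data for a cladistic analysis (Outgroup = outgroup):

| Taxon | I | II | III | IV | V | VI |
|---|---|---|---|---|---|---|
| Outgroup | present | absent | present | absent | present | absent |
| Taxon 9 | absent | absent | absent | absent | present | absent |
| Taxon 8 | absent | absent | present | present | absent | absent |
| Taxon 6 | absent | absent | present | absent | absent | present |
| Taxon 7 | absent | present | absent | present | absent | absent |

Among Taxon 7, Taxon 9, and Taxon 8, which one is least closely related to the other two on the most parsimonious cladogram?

Taxon 9

Character polarity is set by the outgroup: the derived state is whichever differs from the outgroup's state, so for I, III, V the derived state is 'absent', and for the remaining characters it is 'present'.
All ingroup taxa share the derived state 'absent' for I; it defines the ingroup but does not resolve relationships within it.
II: derived state 'present' in Taxon 7 only — an autapomorphy, so it tells us nothing about relationships among taxa.
III (state 'absent') occurs in Taxon 7 and Taxon 9 but conflicts with the nesting implied by the other characters — most parsimoniously interpreted as homoplasy.
IV: derived state 'present' in Taxon 7 and Taxon 8 only — synapomorphy for {Taxon 7, Taxon 8}.
V: derived state 'absent' in Taxon 6, Taxon 7, and Taxon 8 only — synapomorphy for {Taxon 6, Taxon 7, Taxon 8}.
VI (derived state 'present') is unique to Taxon 6 (autapomorphy; uninformative for grouping).
Most parsimonious ingroup topology: (Taxon 9,((Taxon 8,Taxon 7),Taxon 6)).
Taxon 7 and Taxon 8 share a more recent common ancestor with each other than either does with Taxon 9, so Taxon 9 is the least closely related of the three.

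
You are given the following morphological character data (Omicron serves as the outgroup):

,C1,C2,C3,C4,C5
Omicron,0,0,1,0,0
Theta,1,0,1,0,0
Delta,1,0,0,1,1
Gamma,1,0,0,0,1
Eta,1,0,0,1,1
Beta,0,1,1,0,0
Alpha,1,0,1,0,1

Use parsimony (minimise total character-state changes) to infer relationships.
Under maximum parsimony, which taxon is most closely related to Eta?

Character polarity is set by the outgroup: the derived state is whichever differs from the outgroup's state, so for C3 the derived state is '0', and for the remaining characters it is '1'.
Only Alpha, Delta, Eta, Gamma, and Theta show the derived state '1' for C1, supporting them as a clade.
C2: derived state '1' in Beta only — an autapomorphy, so it tells us nothing about relationships among taxa.
Only Delta, Eta, and Gamma show the derived state '0' for C3, supporting them as a clade.
C4 (derived state '1') is shared by Delta and Eta — a synapomorphy uniting that clade.
C5: derived state '1' in Alpha, Delta, Eta, and Gamma only — synapomorphy for {Alpha, Delta, Eta, Gamma}.
Most parsimonious ingroup topology: (Beta,(Theta,(((Delta,Eta),Gamma),Alpha))).
Eta and Delta form a cherry on this tree, so they are sister taxa.

Delta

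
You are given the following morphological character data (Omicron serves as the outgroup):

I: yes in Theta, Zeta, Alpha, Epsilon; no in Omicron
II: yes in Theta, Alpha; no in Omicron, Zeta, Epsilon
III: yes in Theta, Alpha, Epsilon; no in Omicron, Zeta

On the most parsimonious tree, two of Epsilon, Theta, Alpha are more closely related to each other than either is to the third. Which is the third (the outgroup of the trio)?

Epsilon

The outgroup has state 'no' for every character, so 'yes' is the derived state throughout.
All ingroup taxa share the derived state 'yes' for I; it defines the ingroup but does not resolve relationships within it.
II: derived state 'yes' in Alpha and Theta only — synapomorphy for {Alpha, Theta}.
III (derived state 'yes') is shared by Alpha, Epsilon, and Theta — a synapomorphy uniting that clade.
Most parsimonious ingroup topology: (((Theta,Alpha),Epsilon),Zeta).
Theta and Alpha share a more recent common ancestor with each other than either does with Epsilon, so Epsilon is the least closely related of the three.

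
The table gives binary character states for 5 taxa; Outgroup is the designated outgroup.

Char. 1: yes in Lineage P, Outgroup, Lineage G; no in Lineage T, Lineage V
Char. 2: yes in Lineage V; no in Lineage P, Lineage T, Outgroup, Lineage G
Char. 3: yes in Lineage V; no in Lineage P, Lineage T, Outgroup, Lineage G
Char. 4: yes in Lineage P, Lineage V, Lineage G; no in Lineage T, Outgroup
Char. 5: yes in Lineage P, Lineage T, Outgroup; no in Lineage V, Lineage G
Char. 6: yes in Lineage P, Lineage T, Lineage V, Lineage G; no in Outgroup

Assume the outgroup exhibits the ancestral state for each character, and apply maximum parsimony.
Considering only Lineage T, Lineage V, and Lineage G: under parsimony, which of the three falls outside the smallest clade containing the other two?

Lineage T

Character polarity is set by the outgroup: the derived state is whichever differs from the outgroup's state, so for Char. 1, Char. 5 the derived state is 'no', and for the remaining characters it is 'yes'.
Char. 1 (state 'no') occurs in Lineage T and Lineage V but conflicts with the nesting implied by the other characters — most parsimoniously interpreted as homoplasy.
Char. 2 (derived state 'yes') is unique to Lineage V (autapomorphy; uninformative for grouping).
Char. 3 (derived state 'yes') is unique to Lineage V (autapomorphy; uninformative for grouping).
Char. 4 (derived state 'yes') is shared by Lineage G, Lineage P, and Lineage V — a synapomorphy uniting that clade.
Only Lineage G and Lineage V show the derived state 'no' for Char. 5, supporting them as a clade.
Char. 6 (derived state 'yes') is shared by all ingroup taxa — unites the whole ingroup.
Most parsimonious ingroup topology: ((Lineage P,(Lineage G,Lineage V)),Lineage T).
Lineage V and Lineage G share a more recent common ancestor with each other than either does with Lineage T, so Lineage T is the least closely related of the three.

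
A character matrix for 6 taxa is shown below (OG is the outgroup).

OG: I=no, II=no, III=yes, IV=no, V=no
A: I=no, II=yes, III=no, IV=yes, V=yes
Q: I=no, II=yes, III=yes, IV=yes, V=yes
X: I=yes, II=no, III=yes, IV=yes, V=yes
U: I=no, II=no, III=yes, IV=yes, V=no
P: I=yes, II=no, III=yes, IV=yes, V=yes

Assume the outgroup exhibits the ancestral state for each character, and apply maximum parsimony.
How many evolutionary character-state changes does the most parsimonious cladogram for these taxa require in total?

Character polarity is set by the outgroup: the derived state is whichever differs from the outgroup's state, so for III the derived state is 'no', and for the remaining characters it is 'yes'.
Only P and X show the derived state 'yes' for I, supporting them as a clade.
II (derived state 'yes') is shared by A and Q — a synapomorphy uniting that clade.
III (derived state 'no') is unique to A (autapomorphy; uninformative for grouping).
IV (derived state 'yes') is shared by all ingroup taxa — unites the whole ingroup.
Only A, P, Q, and X show the derived state 'yes' for V, supporting them as a clade.
Most parsimonious ingroup topology: (((A,Q),(X,P)),U).
Changes per character on this tree: I: 1; II: 1; III: 1; IV: 1; V: 1.
Total = 5.

5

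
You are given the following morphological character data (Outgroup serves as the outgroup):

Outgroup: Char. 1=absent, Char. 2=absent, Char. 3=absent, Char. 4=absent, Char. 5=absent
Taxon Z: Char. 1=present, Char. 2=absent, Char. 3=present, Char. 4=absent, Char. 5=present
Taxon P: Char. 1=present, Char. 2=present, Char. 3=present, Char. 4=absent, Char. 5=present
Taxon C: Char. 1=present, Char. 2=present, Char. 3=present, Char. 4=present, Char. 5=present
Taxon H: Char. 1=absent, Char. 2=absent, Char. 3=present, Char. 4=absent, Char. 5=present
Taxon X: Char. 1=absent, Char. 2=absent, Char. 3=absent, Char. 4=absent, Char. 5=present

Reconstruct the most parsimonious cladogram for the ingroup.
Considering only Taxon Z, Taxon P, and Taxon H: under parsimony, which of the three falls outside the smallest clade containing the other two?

The outgroup has state 'absent' for every character, so 'present' is the derived state throughout.
Only Taxon C, Taxon P, and Taxon Z show the derived state 'present' for Char. 1, supporting them as a clade.
Char. 2 (derived state 'present') is shared by Taxon C and Taxon P — a synapomorphy uniting that clade.
Only Taxon C, Taxon H, Taxon P, and Taxon Z show the derived state 'present' for Char. 3, supporting them as a clade.
Char. 4: derived state 'present' in Taxon C only — an autapomorphy, so it tells us nothing about relationships among taxa.
All ingroup taxa share the derived state 'present' for Char. 5; it defines the ingroup but does not resolve relationships within it.
Most parsimonious ingroup topology: (((Taxon Z,(Taxon P,Taxon C)),Taxon H),Taxon X).
Taxon P and Taxon Z share a more recent common ancestor with each other than either does with Taxon H, so Taxon H is the least closely related of the three.

Taxon H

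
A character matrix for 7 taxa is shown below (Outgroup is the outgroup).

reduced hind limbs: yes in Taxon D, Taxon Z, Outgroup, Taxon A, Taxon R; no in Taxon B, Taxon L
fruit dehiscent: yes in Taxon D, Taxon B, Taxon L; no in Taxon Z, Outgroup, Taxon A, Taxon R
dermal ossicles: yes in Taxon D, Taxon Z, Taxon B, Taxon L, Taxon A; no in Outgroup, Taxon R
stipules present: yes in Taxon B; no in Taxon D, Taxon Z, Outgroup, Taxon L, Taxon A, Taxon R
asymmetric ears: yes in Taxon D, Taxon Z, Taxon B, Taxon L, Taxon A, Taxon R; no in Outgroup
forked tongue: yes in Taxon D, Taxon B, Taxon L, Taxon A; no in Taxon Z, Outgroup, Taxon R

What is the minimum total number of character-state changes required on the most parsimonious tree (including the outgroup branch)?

6

Character polarity is set by the outgroup: the derived state is whichever differs from the outgroup's state, so for reduced hind limbs the derived state is 'no', and for the remaining characters it is 'yes'.
reduced hind limbs: derived state 'no' in Taxon B and Taxon L only — synapomorphy for {Taxon B, Taxon L}.
fruit dehiscent: derived state 'yes' in Taxon B, Taxon D, and Taxon L only — synapomorphy for {Taxon B, Taxon D, Taxon L}.
Only Taxon A, Taxon B, Taxon D, Taxon L, and Taxon Z show the derived state 'yes' for dermal ossicles, supporting them as a clade.
stipules present (derived state 'yes') is unique to Taxon B (autapomorphy; uninformative for grouping).
asymmetric ears (derived state 'yes') is shared by all ingroup taxa — unites the whole ingroup.
forked tongue: derived state 'yes' in Taxon A, Taxon B, Taxon D, and Taxon L only — synapomorphy for {Taxon A, Taxon B, Taxon D, Taxon L}.
Most parsimonious ingroup topology: (((Taxon A,((Taxon L,Taxon B),Taxon D)),Taxon Z),Taxon R).
Changes per character on this tree: reduced hind limbs: 1; fruit dehiscent: 1; dermal ossicles: 1; stipules present: 1; asymmetric ears: 1; forked tongue: 1.
Total = 6.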